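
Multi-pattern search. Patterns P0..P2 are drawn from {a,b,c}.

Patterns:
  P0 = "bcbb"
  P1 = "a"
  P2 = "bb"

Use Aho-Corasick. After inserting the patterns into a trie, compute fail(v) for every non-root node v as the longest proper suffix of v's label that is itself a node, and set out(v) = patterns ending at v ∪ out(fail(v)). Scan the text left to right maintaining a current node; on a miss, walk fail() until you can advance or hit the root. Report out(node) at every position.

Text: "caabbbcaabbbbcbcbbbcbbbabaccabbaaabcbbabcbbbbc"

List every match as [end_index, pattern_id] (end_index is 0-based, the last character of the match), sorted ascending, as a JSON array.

Build:
Trie nodes:
  n0 'ε': a→5 b→1
  n1 'b': b→6 c→2
  n2 'bc': b→3
  n3 'bcb': b→4
  n4 'bcbb': ·  [P0 ends]
  n5 'a': ·  [P1 ends]
  n6 'bb': ·  [P2 ends]

BFS fail/out derivation:
  n1('b'): parent n0 fail=0; on 'b' 0 → fail=0;  out ∅∪∅=∅
  n5('a'): parent n0 fail=0; on 'a' 0 → fail=0;  out {1}∪∅={1}
  n2('bc'): parent n1 fail=0; on 'c' 0 → fail=0;  out ∅∪∅=∅
  n6('bb'): parent n1 fail=0; on 'b' 0 → fail=1;  out {2}∪∅={2}
  n3('bcb'): parent n2 fail=0; on 'b' 0 → fail=1;  out ∅∪∅=∅
  n4('bcbb'): parent n3 fail=1; on 'b' 1 → fail=6;  out {0}∪{2}={0,2}

Run:
pos 0 'c': at 0
pos 1 'a': at 5  ** P1@[1:1]
pos 2 'a': at 5 (via fail)  ** P1@[2:2]
pos 3 'b': at 1 (via fail)
pos 4 'b': at 6  ** P2@[3:4]
pos 5 'b': at 6 (via fail)  ** P2@[4:5]
pos 6 'c': at 2 (via fail)
pos 7 'a': at 5 (via fail)  ** P1@[7:7]
pos 8 'a': at 5 (via fail)  ** P1@[8:8]
pos 9 'b': at 1 (via fail)
pos 10 'b': at 6  ** P2@[9:10]
pos 11 'b': at 6 (via fail)  ** P2@[10:11]
pos 12 'b': at 6 (via fail)  ** P2@[11:12]
pos 13 'c': at 2 (via fail)
pos 14 'b': at 3
pos 15 'c': at 2 (via fail)
pos 16 'b': at 3
pos 17 'b': at 4  ** P0@[14:17],P2@[16:17]
pos 18 'b': at 6 (via fail)  ** P2@[17:18]
pos 19 'c': at 2 (via fail)
pos 20 'b': at 3
pos 21 'b': at 4  ** P0@[18:21],P2@[20:21]
pos 22 'b': at 6 (via fail)  ** P2@[21:22]
pos 23 'a': at 5 (via fail)  ** P1@[23:23]
pos 24 'b': at 1 (via fail)
pos 25 'a': at 5 (via fail)  ** P1@[25:25]
pos 26 'c': at 0 (via fail)
pos 27 'c': at 0
pos 28 'a': at 5  ** P1@[28:28]
pos 29 'b': at 1 (via fail)
pos 30 'b': at 6  ** P2@[29:30]
pos 31 'a': at 5 (via fail)  ** P1@[31:31]
pos 32 'a': at 5 (via fail)  ** P1@[32:32]
pos 33 'a': at 5 (via fail)  ** P1@[33:33]
pos 34 'b': at 1 (via fail)
pos 35 'c': at 2
pos 36 'b': at 3
pos 37 'b': at 4  ** P0@[34:37],P2@[36:37]
pos 38 'a': at 5 (via fail)  ** P1@[38:38]
pos 39 'b': at 1 (via fail)
pos 40 'c': at 2
pos 41 'b': at 3
pos 42 'b': at 4  ** P0@[39:42],P2@[41:42]
pos 43 'b': at 6 (via fail)  ** P2@[42:43]
pos 44 'b': at 6 (via fail)  ** P2@[43:44]
pos 45 'c': at 2 (via fail)

Matches: [[1,1],[2,1],[4,2],[5,2],[7,1],[8,1],[10,2],[11,2],[12,2],[17,0],[17,2],[18,2],[21,0],[21,2],[22,2],[23,1],[25,1],[28,1],[30,2],[31,1],[32,1],[33,1],[37,0],[37,2],[38,1],[42,0],[42,2],[43,2],[44,2]]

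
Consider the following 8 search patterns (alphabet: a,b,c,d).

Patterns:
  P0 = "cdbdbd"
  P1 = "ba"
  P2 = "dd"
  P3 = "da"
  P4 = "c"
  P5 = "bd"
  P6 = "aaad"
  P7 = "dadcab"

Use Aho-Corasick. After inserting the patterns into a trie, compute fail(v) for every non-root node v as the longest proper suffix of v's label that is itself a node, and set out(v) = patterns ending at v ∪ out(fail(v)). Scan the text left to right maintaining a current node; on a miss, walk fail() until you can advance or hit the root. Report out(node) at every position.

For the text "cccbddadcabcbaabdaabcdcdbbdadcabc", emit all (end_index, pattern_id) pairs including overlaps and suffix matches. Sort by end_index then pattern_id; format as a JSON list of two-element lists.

Build automaton:
Trie nodes:
  0='ε' goto a→13 b→7 c→1 d→9
  1='c' goto d→2  [P4 ends]
  2='cd' goto b→3
  3='cdb' goto d→4
  4='cdbd' goto b→5
  5='cdbdb' goto d→6
  6='cdbdbd' goto ·  [P0 ends]
  7='b' goto a→8 d→12
  8='ba' goto ·  [P1 ends]
  9='d' goto a→11 d→10
  10='dd' goto ·  [P2 ends]
  11='da' goto d→17  [P3 ends]
  12='bd' goto ·  [P5 ends]
  13='a' goto a→14
  14='aa' goto a→15
  15='aaa' goto d→16
  16='aaad' goto ·  [P6 ends]
  17='dad' goto c→18
  18='dadc' goto a→19
  19='dadca' goto b→20
  20='dadcab' goto ·  [P7 ends]

BFS fail/out derivation:
  n1('c'): parent n0 fail=0; on 'c' 0 → fail=0;  out {4}∪∅={4}
  n7('b'): parent n0 fail=0; on 'b' 0 → fail=0;  out ∅∪∅=∅
  n9('d'): parent n0 fail=0; on 'd' 0 → fail=0;  out ∅∪∅=∅
  n13('a'): parent n0 fail=0; on 'a' 0 → fail=0;  out ∅∪∅=∅
  n2('cd'): parent n1 fail=0; on 'd' 0 → fail=9;  out ∅∪∅=∅
  n8('ba'): parent n7 fail=0; on 'a' 0 → fail=13;  out {1}∪∅={1}
  n10('dd'): parent n9 fail=0; on 'd' 0 → fail=9;  out {2}∪∅={2}
  n11('da'): parent n9 fail=0; on 'a' 0 → fail=13;  out {3}∪∅={3}
  n12('bd'): parent n7 fail=0; on 'd' 0 → fail=9;  out {5}∪∅={5}
  n14('aa'): parent n13 fail=0; on 'a' 0 → fail=13;  out ∅∪∅=∅
  n3('cdb'): parent n2 fail=9; on 'b' 9→0 → fail=7;  out ∅∪∅=∅
  n15('aaa'): parent n14 fail=13; on 'a' 13 → fail=14;  out ∅∪∅=∅
  n17('dad'): parent n11 fail=13; on 'd' 13→0 → fail=9;  out ∅∪∅=∅
  n4('cdbd'): parent n3 fail=7; on 'd' 7 → fail=12;  out ∅∪{5}={5}
  n16('aaad'): parent n15 fail=14; on 'd' 14→13→0 → fail=9;  out {6}∪∅={6}
  n18('dadc'): parent n17 fail=9; on 'c' 9→0 → fail=1;  out ∅∪{4}={4}
  n5('cdbdb'): parent n4 fail=12; on 'b' 12→9→0 → fail=7;  out ∅∪∅=∅
  n19('dadca'): parent n18 fail=1; on 'a' 1→0 → fail=13;  out ∅∪∅=∅
  n6('cdbdbd'): parent n5 fail=7; on 'd' 7 → fail=12;  out {0}∪{5}={0,5}
  n20('dadcab'): parent n19 fail=13; on 'b' 13→0 → fail=7;  out {7}∪∅={7}

Run:
i=0 'c': node 0→1  → match P4@[0:0]
i=1 'c': node 1→1 (via fail)  → match P4@[1:1]
i=2 'c': node 1→1 (via fail)  → match P4@[2:2]
i=3 'b': node 1→7 (via fail)
i=4 'd': node 7→12  → match P5@[3:4]
i=5 'd': node 12→10 (via fail)  → match P2@[4:5]
i=6 'a': node 10→11 (via fail)  → match P3@[5:6]
i=7 'd': node 11→17
i=8 'c': node 17→18  → match P4@[8:8]
i=9 'a': node 18→19
i=10 'b': node 19→20  → match P7@[5:10]
i=11 'c': node 20→1 (via fail)  → match P4@[11:11]
i=12 'b': node 1→7 (via fail)
i=13 'a': node 7→8  → match P1@[12:13]
i=14 'a': node 8→14 (via fail)
i=15 'b': node 14→7 (via fail)
i=16 'd': node 7→12  → match P5@[15:16]
i=17 'a': node 12→11 (via fail)  → match P3@[16:17]
i=18 'a': node 11→14 (via fail)
i=19 'b': node 14→7 (via fail)
i=20 'c': node 7→1 (via fail)  → match P4@[20:20]
i=21 'd': node 1→2
i=22 'c': node 2→1 (via fail)  → match P4@[22:22]
i=23 'd': node 1→2
i=24 'b': node 2→3
i=25 'b': node 3→7 (via fail)
i=26 'd': node 7→12  → match P5@[25:26]
i=27 'a': node 12→11 (via fail)  → match P3@[26:27]
i=28 'd': node 11→17
i=29 'c': node 17→18  → match P4@[29:29]
i=30 'a': node 18→19
i=31 'b': node 19→20  → match P7@[26:31]
i=32 'c': node 20→1 (via fail)  → match P4@[32:32]

Result: [[0,4],[1,4],[2,4],[4,5],[5,2],[6,3],[8,4],[10,7],[11,4],[13,1],[16,5],[17,3],[20,4],[22,4],[26,5],[27,3],[29,4],[31,7],[32,4]]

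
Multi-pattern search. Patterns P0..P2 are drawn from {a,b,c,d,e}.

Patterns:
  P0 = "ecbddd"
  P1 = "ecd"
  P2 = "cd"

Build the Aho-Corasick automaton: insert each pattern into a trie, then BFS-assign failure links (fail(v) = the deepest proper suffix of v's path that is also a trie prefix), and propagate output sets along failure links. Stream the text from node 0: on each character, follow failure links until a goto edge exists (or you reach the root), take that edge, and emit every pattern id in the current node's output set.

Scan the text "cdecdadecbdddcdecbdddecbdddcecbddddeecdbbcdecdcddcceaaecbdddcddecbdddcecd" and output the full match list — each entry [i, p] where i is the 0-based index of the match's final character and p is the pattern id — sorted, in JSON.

Construct AC machine:
Trie nodes:
  0='ε' goto c→8 e→1
  1='e' goto c→2
  2='ec' goto b→3 d→7
  3='ecb' goto d→4
  4='ecbd' goto d→5
  5='ecbdd' goto d→6
  6='ecbddd' goto ·  ←P0
  7='ecd' goto ·  ←P1
  8='c' goto d→9
  9='cd' goto ·  ←P2

BFS fail/out derivation:
  n1('e'): parent n0 fail=0; on 'e' 0 → fail=0;  out ∅∪∅=∅
  n8('c'): parent n0 fail=0; on 'c' 0 → fail=0;  out ∅∪∅=∅
  n2('ec'): parent n1 fail=0; on 'c' 0 → fail=8;  out ∅∪∅=∅
  n9('cd'): parent n8 fail=0; on 'd' 0 → fail=0;  out {2}∪∅={2}
  n3('ecb'): parent n2 fail=8; on 'b' 8→0 → fail=0;  out ∅∪∅=∅
  n7('ecd'): parent n2 fail=8; on 'd' 8 → fail=9;  out {1}∪{2}={1,2}
  n4('ecbd'): parent n3 fail=0; on 'd' 0 → fail=0;  out ∅∪∅=∅
  n5('ecbdd'): parent n4 fail=0; on 'd' 0 → fail=0;  out ∅∪∅=∅
  n6('ecbddd'): parent n5 fail=0; on 'd' 0 → fail=0;  out {0}∪∅={0}

Scan:
i=0 'c': node 0→8
i=1 'd': node 8→9  → match P2@[0:1]
i=2 'e': node 9→1 (fail-walked)
i=3 'c': node 1→2
i=4 'd': node 2→7  → match P1@[2:4],P2@[3:4]
i=5 'a': node 7→0 (fail-walked)
i=6 'd': node 0→0
i=7 'e': node 0→1
i=8 'c': node 1→2
i=9 'b': node 2→3
i=10 'd': node 3→4
i=11 'd': node 4→5
i=12 'd': node 5→6  → match P0@[7:12]
i=13 'c': node 6→8 (fail-walked)
i=14 'd': node 8→9  → match P2@[13:14]
i=15 'e': node 9→1 (fail-walked)
i=16 'c': node 1→2
i=17 'b': node 2→3
i=18 'd': node 3→4
i=19 'd': node 4→5
i=20 'd': node 5→6  → match P0@[15:20]
i=21 'e': node 6→1 (fail-walked)
i=22 'c': node 1→2
i=23 'b': node 2→3
i=24 'd': node 3→4
i=25 'd': node 4→5
i=26 'd': node 5→6  → match P0@[21:26]
i=27 'c': node 6→8 (fail-walked)
i=28 'e': node 8→1 (fail-walked)
i=29 'c': node 1→2
i=30 'b': node 2→3
i=31 'd': node 3→4
i=32 'd': node 4→5
i=33 'd': node 5→6  → match P0@[28:33]
i=34 'd': node 6→0 (fail-walked)
i=35 'e': node 0→1
i=36 'e': node 1→1 (fail-walked)
i=37 'c': node 1→2
i=38 'd': node 2→7  → match P1@[36:38],P2@[37:38]
i=39 'b': node 7→0 (fail-walked)
i=40 'b': node 0→0
i=41 'c': node 0→8
i=42 'd': node 8→9  → match P2@[41:42]
i=43 'e': node 9→1 (fail-walked)
i=44 'c': node 1→2
i=45 'd': node 2→7  → match P1@[43:45],P2@[44:45]
i=46 'c': node 7→8 (fail-walked)
i=47 'd': node 8→9  → match P2@[46:47]
i=48 'd': node 9→0 (fail-walked)
i=49 'c': node 0→8
i=50 'c': node 8→8 (fail-walked)
i=51 'e': node 8→1 (fail-walked)
i=52 'a': node 1→0 (fail-walked)
i=53 'a': node 0→0
i=54 'e': node 0→1
i=55 'c': node 1→2
i=56 'b': node 2→3
i=57 'd': node 3→4
i=58 'd': node 4→5
i=59 'd': node 5→6  → match P0@[54:59]
i=60 'c': node 6→8 (fail-walked)
i=61 'd': node 8→9  → match P2@[60:61]
i=62 'd': node 9→0 (fail-walked)
i=63 'e': node 0→1
i=64 'c': node 1→2
i=65 'b': node 2→3
i=66 'd': node 3→4
i=67 'd': node 4→5
i=68 'd': node 5→6  → match P0@[63:68]
i=69 'c': node 6→8 (fail-walked)
i=70 'e': node 8→1 (fail-walked)
i=71 'c': node 1→2
i=72 'd': node 2→7  → match P1@[70:72],P2@[71:72]

All matches (sorted): [[1,2],[4,1],[4,2],[12,0],[14,2],[20,0],[26,0],[33,0],[38,1],[38,2],[42,2],[45,1],[45,2],[47,2],[59,0],[61,2],[68,0],[72,1],[72,2]]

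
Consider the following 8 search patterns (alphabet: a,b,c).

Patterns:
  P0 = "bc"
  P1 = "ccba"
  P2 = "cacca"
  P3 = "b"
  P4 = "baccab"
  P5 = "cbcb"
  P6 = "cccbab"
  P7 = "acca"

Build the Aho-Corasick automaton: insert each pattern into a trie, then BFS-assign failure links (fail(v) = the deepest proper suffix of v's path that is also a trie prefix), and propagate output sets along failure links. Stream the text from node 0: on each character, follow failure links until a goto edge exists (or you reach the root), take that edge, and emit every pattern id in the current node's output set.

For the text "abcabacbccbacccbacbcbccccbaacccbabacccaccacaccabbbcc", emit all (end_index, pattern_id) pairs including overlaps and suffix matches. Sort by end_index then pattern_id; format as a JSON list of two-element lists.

Build automaton:
Trie nodes:
  0='ε' goto a→23 b→1 c→3
  1='b' goto a→11 c→2  [P3 ends]
  2='bc' goto ·  [P0 ends]
  3='c' goto a→7 b→16 c→4
  4='cc' goto b→5 c→19
  5='ccb' goto a→6
  6='ccba' goto ·  [P1 ends]
  7='ca' goto c→8
  8='cac' goto c→9
  9='cacc' goto a→10
  10='cacca' goto ·  [P2 ends]
  11='ba' goto c→12
  12='bac' goto c→13
  13='bacc' goto a→14
  14='bacca' goto b→15
  15='baccab' goto ·  [P4 ends]
  16='cb' goto c→17
  17='cbc' goto b→18
  18='cbcb' goto ·  [P5 ends]
  19='ccc' goto b→20
  20='cccb' goto a→21
  21='cccba' goto b→22
  22='cccbab' goto ·  [P6 ends]
  23='a' goto c→24
  24='ac' goto c→25
  25='acc' goto a→26
  26='acca' goto ·  [P7 ends]

Failure links (BFS by depth):
  n1('b'): parent n0 fail=0; on 'b' 0 → fail=0;  out {3}∪∅={3}
  n3('c'): parent n0 fail=0; on 'c' 0 → fail=0;  out ∅∪∅=∅
  n23('a'): parent n0 fail=0; on 'a' 0 → fail=0;  out ∅∪∅=∅
  n2('bc'): parent n1 fail=0; on 'c' 0 → fail=3;  out {0}∪∅={0}
  n4('cc'): parent n3 fail=0; on 'c' 0 → fail=3;  out ∅∪∅=∅
  n7('ca'): parent n3 fail=0; on 'a' 0 → fail=23;  out ∅∪∅=∅
  n11('ba'): parent n1 fail=0; on 'a' 0 → fail=23;  out ∅∪∅=∅
  n16('cb'): parent n3 fail=0; on 'b' 0 → fail=1;  out ∅∪{3}={3}
  n24('ac'): parent n23 fail=0; on 'c' 0 → fail=3;  out ∅∪∅=∅
  n5('ccb'): parent n4 fail=3; on 'b' 3 → fail=16;  out ∅∪{3}={3}
  n8('cac'): parent n7 fail=23; on 'c' 23 → fail=24;  out ∅∪∅=∅
  n12('bac'): parent n11 fail=23; on 'c' 23 → fail=24;  out ∅∪∅=∅
  n17('cbc'): parent n16 fail=1; on 'c' 1 → fail=2;  out ∅∪{0}={0}
  n19('ccc'): parent n4 fail=3; on 'c' 3 → fail=4;  out ∅∪∅=∅
  n25('acc'): parent n24 fail=3; on 'c' 3 → fail=4;  out ∅∪∅=∅
  n6('ccba'): parent n5 fail=16; on 'a' 16→1 → fail=11;  out {1}∪∅={1}
  n9('cacc'): parent n8 fail=24; on 'c' 24 → fail=25;  out ∅∪∅=∅
  n13('bacc'): parent n12 fail=24; on 'c' 24 → fail=25;  out ∅∪∅=∅
  n18('cbcb'): parent n17 fail=2; on 'b' 2→3 → fail=16;  out {5}∪{3}={3,5}
  n20('cccb'): parent n19 fail=4; on 'b' 4 → fail=5;  out ∅∪{3}={3}
  n26('acca'): parent n25 fail=4; on 'a' 4→3 → fail=7;  out {7}∪∅={7}
  n10('cacca'): parent n9 fail=25; on 'a' 25 → fail=26;  out {2}∪{7}={2,7}
  n14('bacca'): parent n13 fail=25; on 'a' 25 → fail=26;  out ∅∪{7}={7}
  n21('cccba'): parent n20 fail=5; on 'a' 5 → fail=6;  out ∅∪{1}={1}
  n15('baccab'): parent n14 fail=26; on 'b' 26→7→23→0 → fail=1;  out {4}∪{3}={3,4}
  n22('cccbab'): parent n21 fail=6; on 'b' 6→11→23→0 → fail=1;  out {6}∪{3}={3,6}

Text stream:
i=0 'a': node 0→23
i=1 'b': node 23→1 (via fail)  ** P3@[1:1]
i=2 'c': node 1→2  ** P0@[1:2]
i=3 'a': node 2→7 (via fail)
i=4 'b': node 7→1 (via fail)  ** P3@[4:4]
i=5 'a': node 1→11
i=6 'c': node 11→12
i=7 'b': node 12→16 (via fail)  ** P3@[7:7]
i=8 'c': node 16→17  ** P0@[7:8]
i=9 'c': node 17→4 (via fail)
i=10 'b': node 4→5  ** P3@[10:10]
i=11 'a': node 5→6  ** P1@[8:11]
i=12 'c': node 6→12 (via fail)
i=13 'c': node 12→13
i=14 'c': node 13→19 (via fail)
i=15 'b': node 19→20  ** P3@[15:15]
i=16 'a': node 20→21  ** P1@[13:16]
i=17 'c': node 21→12 (via fail)
i=18 'b': node 12→16 (via fail)  ** P3@[18:18]
i=19 'c': node 16→17  ** P0@[18:19]
i=20 'b': node 17→18  ** P3@[20:20],P5@[17:20]
i=21 'c': node 18→17 (via fail)  ** P0@[20:21]
i=22 'c': node 17→4 (via fail)
i=23 'c': node 4→19
i=24 'c': node 19→19 (via fail)
i=25 'b': node 19→20  ** P3@[25:25]
i=26 'a': node 20→21  ** P1@[23:26]
i=27 'a': node 21→23 (via fail)
i=28 'c': node 23→24
i=29 'c': node 24→25
i=30 'c': node 25→19 (via fail)
i=31 'b': node 19→20  ** P3@[31:31]
i=32 'a': node 20→21  ** P1@[29:32]
i=33 'b': node 21→22  ** P3@[33:33],P6@[28:33]
i=34 'a': node 22→11 (via fail)
i=35 'c': node 11→12
i=36 'c': node 12→13
i=37 'c': node 13→19 (via fail)
i=38 'a': node 19→7 (via fail)
i=39 'c': node 7→8
i=40 'c': node 8→9
i=41 'a': node 9→10  ** P2@[37:41],P7@[38:41]
i=42 'c': node 10→8 (via fail)
i=43 'a': node 8→7 (via fail)
i=44 'c': node 7→8
i=45 'c': node 8→9
i=46 'a': node 9→10  ** P2@[42:46],P7@[43:46]
i=47 'b': node 10→1 (via fail)  ** P3@[47:47]
i=48 'b': node 1→1 (via fail)  ** P3@[48:48]
i=49 'b': node 1→1 (via fail)  ** P3@[49:49]
i=50 'c': node 1→2  ** P0@[49:50]
i=51 'c': node 2→4 (via fail)

Result: [[1,3],[2,0],[4,3],[7,3],[8,0],[10,3],[11,1],[15,3],[16,1],[18,3],[19,0],[20,3],[20,5],[21,0],[25,3],[26,1],[31,3],[32,1],[33,3],[33,6],[41,2],[41,7],[46,2],[46,7],[47,3],[48,3],[49,3],[50,0]]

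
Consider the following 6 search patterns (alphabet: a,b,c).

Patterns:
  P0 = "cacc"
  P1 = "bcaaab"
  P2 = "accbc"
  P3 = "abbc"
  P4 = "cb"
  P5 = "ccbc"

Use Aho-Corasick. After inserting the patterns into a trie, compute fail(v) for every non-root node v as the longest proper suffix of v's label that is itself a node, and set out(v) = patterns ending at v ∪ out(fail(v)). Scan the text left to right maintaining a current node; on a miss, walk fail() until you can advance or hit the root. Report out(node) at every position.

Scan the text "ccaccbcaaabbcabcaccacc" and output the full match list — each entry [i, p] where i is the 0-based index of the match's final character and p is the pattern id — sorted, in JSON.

Build:
Trie (insert patterns):
  0='ε' goto a→11 b→5 c→1
  1='c' goto a→2 b→19 c→20
  2='ca' goto c→3
  3='cac' goto c→4
  4='cacc' goto ·  ←P0
  5='b' goto c→6
  6='bc' goto a→7
  7='bca' goto a→8
  8='bcaa' goto a→9
  9='bcaaa' goto b→10
  10='bcaaab' goto ·  ←P1
  11='a' goto b→16 c→12
  12='ac' goto c→13
  13='acc' goto b→14
  14='accb' goto c→15
  15='accbc' goto ·  ←P2
  16='ab' goto b→17
  17='abb' goto c→18
  18='abbc' goto ·  ←P3
  19='cb' goto ·  ←P4
  20='cc' goto b→21
  21='ccb' goto c→22
  22='ccbc' goto ·  ←P5

Failure links (BFS by depth):
  n1('c'): parent n0 fail=0; on 'c' 0 → fail=0;  out ∅∪∅=∅
  n5('b'): parent n0 fail=0; on 'b' 0 → fail=0;  out ∅∪∅=∅
  n11('a'): parent n0 fail=0; on 'a' 0 → fail=0;  out ∅∪∅=∅
  n2('ca'): parent n1 fail=0; on 'a' 0 → fail=11;  out ∅∪∅=∅
  n6('bc'): parent n5 fail=0; on 'c' 0 → fail=1;  out ∅∪∅=∅
  n12('ac'): parent n11 fail=0; on 'c' 0 → fail=1;  out ∅∪∅=∅
  n16('ab'): parent n11 fail=0; on 'b' 0 → fail=5;  out ∅∪∅=∅
  n19('cb'): parent n1 fail=0; on 'b' 0 → fail=5;  out {4}∪∅={4}
  n20('cc'): parent n1 fail=0; on 'c' 0 → fail=1;  out ∅∪∅=∅
  n3('cac'): parent n2 fail=11; on 'c' 11 → fail=12;  out ∅∪∅=∅
  n7('bca'): parent n6 fail=1; on 'a' 1 → fail=2;  out ∅∪∅=∅
  n13('acc'): parent n12 fail=1; on 'c' 1 → fail=20;  out ∅∪∅=∅
  n17('abb'): parent n16 fail=5; on 'b' 5→0 → fail=5;  out ∅∪∅=∅
  n21('ccb'): parent n20 fail=1; on 'b' 1 → fail=19;  out ∅∪{4}={4}
  n4('cacc'): parent n3 fail=12; on 'c' 12 → fail=13;  out {0}∪∅={0}
  n8('bcaa'): parent n7 fail=2; on 'a' 2→11→0 → fail=11;  out ∅∪∅=∅
  n14('accb'): parent n13 fail=20; on 'b' 20 → fail=21;  out ∅∪{4}={4}
  n18('abbc'): parent n17 fail=5; on 'c' 5 → fail=6;  out {3}∪∅={3}
  n22('ccbc'): parent n21 fail=19; on 'c' 19→5 → fail=6;  out {5}∪∅={5}
  n9('bcaaa'): parent n8 fail=11; on 'a' 11→0 → fail=11;  out ∅∪∅=∅
  n15('accbc'): parent n14 fail=21; on 'c' 21 → fail=22;  out {2}∪{5}={2,5}
  n10('bcaaab'): parent n9 fail=11; on 'b' 11 → fail=16;  out {1}∪∅={1}

Text stream:
pos 0 'c': at 1
pos 1 'c': at 20
pos 2 'a': at 2 ·f
pos 3 'c': at 3
pos 4 'c': at 4  emit P0@[1:4]
pos 5 'b': at 14 ·f  emit P4@[4:5]
pos 6 'c': at 15  emit P2@[2:6],P5@[3:6]
pos 7 'a': at 7 ·f
pos 8 'a': at 8
pos 9 'a': at 9
pos 10 'b': at 10  emit P1@[5:10]
pos 11 'b': at 17 ·f
pos 12 'c': at 18  emit P3@[9:12]
pos 13 'a': at 7 ·f
pos 14 'b': at 16 ·f
pos 15 'c': at 6 ·f
pos 16 'a': at 7
pos 17 'c': at 3 ·f
pos 18 'c': at 4  emit P0@[15:18]
pos 19 'a': at 2 ·f
pos 20 'c': at 3
pos 21 'c': at 4  emit P0@[18:21]

All matches (sorted): [[4,0],[5,4],[6,2],[6,5],[10,1],[12,3],[18,0],[21,0]]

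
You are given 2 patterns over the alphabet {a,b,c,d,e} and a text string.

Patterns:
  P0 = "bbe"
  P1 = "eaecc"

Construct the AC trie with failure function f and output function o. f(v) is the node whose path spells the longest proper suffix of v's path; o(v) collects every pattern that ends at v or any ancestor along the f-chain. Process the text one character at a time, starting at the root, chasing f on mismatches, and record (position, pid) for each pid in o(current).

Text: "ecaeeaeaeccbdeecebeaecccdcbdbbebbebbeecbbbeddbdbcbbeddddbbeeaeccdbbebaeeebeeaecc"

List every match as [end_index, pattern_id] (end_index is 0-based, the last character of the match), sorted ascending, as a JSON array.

Build automaton:
Trie (insert patterns):
  0='ε' goto b→1 e→4
  1='b' goto b→2
  2='bb' goto e→3
  3='bbe' goto ·  ←P0
  4='e' goto a→5
  5='ea' goto e→6
  6='eae' goto c→7
  7='eaec' goto c→8
  8='eaecc' goto ·  ←P1

Failure links (BFS by depth):
  n1('b'): parent n0 fail=0; on 'b' 0 → fail=0;  out ∅∪∅=∅
  n4('e'): parent n0 fail=0; on 'e' 0 → fail=0;  out ∅∪∅=∅
  n2('bb'): parent n1 fail=0; on 'b' 0 → fail=1;  out ∅∪∅=∅
  n5('ea'): parent n4 fail=0; on 'a' 0 → fail=0;  out ∅∪∅=∅
  n3('bbe'): parent n2 fail=1; on 'e' 1→0 → fail=4;  out {0}∪∅={0}
  n6('eae'): parent n5 fail=0; on 'e' 0 → fail=4;  out ∅∪∅=∅
  n7('eaec'): parent n6 fail=4; on 'c' 4→0 → fail=0;  out ∅∪∅=∅
  n8('eaecc'): parent n7 fail=0; on 'c' 0 → fail=0;  out {1}∪∅={1}

Text stream:
pos 0 'e': at 4
pos 1 'c': at 0 (via fail)
pos 2 'a': at 0
pos 3 'e': at 4
pos 4 'e': at 4 (via fail)
pos 5 'a': at 5
pos 6 'e': at 6
pos 7 'a': at 5 (via fail)
pos 8 'e': at 6
pos 9 'c': at 7
pos 10 'c': at 8  emit P1@[6:10]
pos 11 'b': at 1 (via fail)
pos 12 'd': at 0 (via fail)
pos 13 'e': at 4
pos 14 'e': at 4 (via fail)
pos 15 'c': at 0 (via fail)
pos 16 'e': at 4
pos 17 'b': at 1 (via fail)
pos 18 'e': at 4 (via fail)
pos 19 'a': at 5
pos 20 'e': at 6
pos 21 'c': at 7
pos 22 'c': at 8  emit P1@[18:22]
pos 23 'c': at 0 (via fail)
pos 24 'd': at 0
pos 25 'c': at 0
pos 26 'b': at 1
pos 27 'd': at 0 (via fail)
pos 28 'b': at 1
pos 29 'b': at 2
pos 30 'e': at 3  emit P0@[28:30]
pos 31 'b': at 1 (via fail)
pos 32 'b': at 2
pos 33 'e': at 3  emit P0@[31:33]
pos 34 'b': at 1 (via fail)
pos 35 'b': at 2
pos 36 'e': at 3  emit P0@[34:36]
pos 37 'e': at 4 (via fail)
pos 38 'c': at 0 (via fail)
pos 39 'b': at 1
pos 40 'b': at 2
pos 41 'b': at 2 (via fail)
pos 42 'e': at 3  emit P0@[40:42]
pos 43 'd': at 0 (via fail)
pos 44 'd': at 0
pos 45 'b': at 1
pos 46 'd': at 0 (via fail)
pos 47 'b': at 1
pos 48 'c': at 0 (via fail)
pos 49 'b': at 1
pos 50 'b': at 2
pos 51 'e': at 3  emit P0@[49:51]
pos 52 'd': at 0 (via fail)
pos 53 'd': at 0
pos 54 'd': at 0
pos 55 'd': at 0
pos 56 'b': at 1
pos 57 'b': at 2
pos 58 'e': at 3  emit P0@[56:58]
pos 59 'e': at 4 (via fail)
pos 60 'a': at 5
pos 61 'e': at 6
pos 62 'c': at 7
pos 63 'c': at 8  emit P1@[59:63]
pos 64 'd': at 0 (via fail)
pos 65 'b': at 1
pos 66 'b': at 2
pos 67 'e': at 3  emit P0@[65:67]
pos 68 'b': at 1 (via fail)
pos 69 'a': at 0 (via fail)
pos 70 'e': at 4
pos 71 'e': at 4 (via fail)
pos 72 'e': at 4 (via fail)
pos 73 'b': at 1 (via fail)
pos 74 'e': at 4 (via fail)
pos 75 'e': at 4 (via fail)
pos 76 'a': at 5
pos 77 'e': at 6
pos 78 'c': at 7
pos 79 'c': at 8  emit P1@[75:79]

Result: [[10,1],[22,1],[30,0],[33,0],[36,0],[42,0],[51,0],[58,0],[63,1],[67,0],[79,1]]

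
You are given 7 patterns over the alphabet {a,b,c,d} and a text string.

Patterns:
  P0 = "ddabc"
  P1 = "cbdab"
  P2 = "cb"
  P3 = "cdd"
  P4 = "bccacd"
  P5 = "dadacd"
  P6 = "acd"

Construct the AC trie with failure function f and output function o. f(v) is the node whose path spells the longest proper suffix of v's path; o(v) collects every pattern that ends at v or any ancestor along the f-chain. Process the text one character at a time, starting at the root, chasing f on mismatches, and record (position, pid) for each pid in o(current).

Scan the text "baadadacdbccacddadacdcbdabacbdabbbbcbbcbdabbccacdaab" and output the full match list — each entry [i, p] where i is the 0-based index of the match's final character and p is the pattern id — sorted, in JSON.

Build automaton:
Trie (insert patterns):
  n0 'ε': a→24 b→13 c→6 d→1
  n1 'd': a→19 d→2
  n2 'dd': a→3
  n3 'dda': b→4
  n4 'ddab': c→5
  n5 'ddabc': ·  ←P0
  n6 'c': b→7 d→11
  n7 'cb': d→8  ←P2
  n8 'cbd': a→9
  n9 'cbda': b→10
  n10 'cbdab': ·  ←P1
  n11 'cd': d→12
  n12 'cdd': ·  ←P3
  n13 'b': c→14
  n14 'bc': c→15
  n15 'bcc': a→16
  n16 'bcca': c→17
  n17 'bccac': d→18
  n18 'bccacd': ·  ←P4
  n19 'da': d→20
  n20 'dad': a→21
  n21 'dada': c→22
  n22 'dadac': d→23
  n23 'dadacd': ·  ←P5
  n24 'a': c→25
  n25 'ac': d→26
  n26 'acd': ·  ←P6

Failure links (BFS by depth):
  n1('d'): parent n0 fail=0; on 'd' 0 → fail=0;  out ∅∪∅=∅
  n6('c'): parent n0 fail=0; on 'c' 0 → fail=0;  out ∅∪∅=∅
  n13('b'): parent n0 fail=0; on 'b' 0 → fail=0;  out ∅∪∅=∅
  n24('a'): parent n0 fail=0; on 'a' 0 → fail=0;  out ∅∪∅=∅
  n2('dd'): parent n1 fail=0; on 'd' 0 → fail=1;  out ∅∪∅=∅
  n7('cb'): parent n6 fail=0; on 'b' 0 → fail=13;  out {2}∪∅={2}
  n11('cd'): parent n6 fail=0; on 'd' 0 → fail=1;  out ∅∪∅=∅
  n14('bc'): parent n13 fail=0; on 'c' 0 → fail=6;  out ∅∪∅=∅
  n19('da'): parent n1 fail=0; on 'a' 0 → fail=24;  out ∅∪∅=∅
  n25('ac'): parent n24 fail=0; on 'c' 0 → fail=6;  out ∅∪∅=∅
  n3('dda'): parent n2 fail=1; on 'a' 1 → fail=19;  out ∅∪∅=∅
  n8('cbd'): parent n7 fail=13; on 'd' 13→0 → fail=1;  out ∅∪∅=∅
  n12('cdd'): parent n11 fail=1; on 'd' 1 → fail=2;  out {3}∪∅={3}
  n15('bcc'): parent n14 fail=6; on 'c' 6→0 → fail=6;  out ∅∪∅=∅
  n20('dad'): parent n19 fail=24; on 'd' 24→0 → fail=1;  out ∅∪∅=∅
  n26('acd'): parent n25 fail=6; on 'd' 6 → fail=11;  out {6}∪∅={6}
  n4('ddab'): parent n3 fail=19; on 'b' 19→24→0 → fail=13;  out ∅∪∅=∅
  n9('cbda'): parent n8 fail=1; on 'a' 1 → fail=19;  out ∅∪∅=∅
  n16('bcca'): parent n15 fail=6; on 'a' 6→0 → fail=24;  out ∅∪∅=∅
  n21('dada'): parent n20 fail=1; on 'a' 1 → fail=19;  out ∅∪∅=∅
  n5('ddabc'): parent n4 fail=13; on 'c' 13 → fail=14;  out {0}∪∅={0}
  n10('cbdab'): parent n9 fail=19; on 'b' 19→24→0 → fail=13;  out {1}∪∅={1}
  n17('bccac'): parent n16 fail=24; on 'c' 24 → fail=25;  out ∅∪∅=∅
  n22('dadac'): parent n21 fail=19; on 'c' 19→24 → fail=25;  out ∅∪∅=∅
  n18('bccacd'): parent n17 fail=25; on 'd' 25 → fail=26;  out {4}∪{6}={4,6}
  n23('dadacd'): parent n22 fail=25; on 'd' 25 → fail=26;  out {5}∪{6}={5,6}

Text stream:
i=0 'b': node 0→13
i=1 'a': node 13→24 ·f
i=2 'a': node 24→24 ·f
i=3 'd': node 24→1 ·f
i=4 'a': node 1→19
i=5 'd': node 19→20
i=6 'a': node 20→21
i=7 'c': node 21→22
i=8 'd': node 22→23  → match P5@[3:8],P6@[6:8]
i=9 'b': node 23→13 ·f
i=10 'c': node 13→14
i=11 'c': node 14→15
i=12 'a': node 15→16
i=13 'c': node 16→17
i=14 'd': node 17→18  → match P4@[9:14],P6@[12:14]
i=15 'd': node 18→12 ·f  → match P3@[13:15]
i=16 'a': node 12→3 ·f
i=17 'd': node 3→20 ·f
i=18 'a': node 20→21
i=19 'c': node 21→22
i=20 'd': node 22→23  → match P5@[15:20],P6@[18:20]
i=21 'c': node 23→6 ·f
i=22 'b': node 6→7  → match P2@[21:22]
i=23 'd': node 7→8
i=24 'a': node 8→9
i=25 'b': node 9→10  → match P1@[21:25]
i=26 'a': node 10→24 ·f
i=27 'c': node 24→25
i=28 'b': node 25→7 ·f  → match P2@[27:28]
i=29 'd': node 7→8
i=30 'a': node 8→9
i=31 'b': node 9→10  → match P1@[27:31]
i=32 'b': node 10→13 ·f
i=33 'b': node 13→13 ·f
i=34 'b': node 13→13 ·f
i=35 'c': node 13→14
i=36 'b': node 14→7 ·f  → match P2@[35:36]
i=37 'b': node 7→13 ·f
i=38 'c': node 13→14
i=39 'b': node 14→7 ·f  → match P2@[38:39]
i=40 'd': node 7→8
i=41 'a': node 8→9
i=42 'b': node 9→10  → match P1@[38:42]
i=43 'b': node 10→13 ·f
i=44 'c': node 13→14
i=45 'c': node 14→15
i=46 'a': node 15→16
i=47 'c': node 16→17
i=48 'd': node 17→18  → match P4@[43:48],P6@[46:48]
i=49 'a': node 18→19 ·f
i=50 'a': node 19→24 ·f
i=51 'b': node 24→13 ·f

All matches (sorted): [[8,5],[8,6],[14,4],[14,6],[15,3],[20,5],[20,6],[22,2],[25,1],[28,2],[31,1],[36,2],[39,2],[42,1],[48,4],[48,6]]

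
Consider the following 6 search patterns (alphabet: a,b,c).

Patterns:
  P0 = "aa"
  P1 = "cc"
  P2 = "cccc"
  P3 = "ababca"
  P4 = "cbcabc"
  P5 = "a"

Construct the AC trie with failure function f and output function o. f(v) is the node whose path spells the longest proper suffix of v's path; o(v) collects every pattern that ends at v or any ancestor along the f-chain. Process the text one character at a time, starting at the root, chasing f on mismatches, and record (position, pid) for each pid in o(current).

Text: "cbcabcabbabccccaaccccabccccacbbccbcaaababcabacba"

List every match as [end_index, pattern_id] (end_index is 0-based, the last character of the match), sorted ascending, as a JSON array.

Construct AC machine:
Trie (insert patterns):
  n0 'ε': a→1 c→3
  n1 'a': a→2 b→7  ←P5
  n2 'aa': ·  ←P0
  n3 'c': b→12 c→4
  n4 'cc': c→5  ←P1
  n5 'ccc': c→6
  n6 'cccc': ·  ←P2
  n7 'ab': a→8
  n8 'aba': b→9
  n9 'abab': c→10
  n10 'ababc': a→11
  n11 'ababca': ·  ←P3
  n12 'cb': c→13
  n13 'cbc': a→14
  n14 'cbca': b→15
  n15 'cbcab': c→16
  n16 'cbcabc': ·  ←P4

Failure links (BFS by depth):
  fail(1) 'a': from fail(0)=0 chase 'a': 0 ⇒ 0;  out={5}∪out(0)={5}
  fail(3) 'c': from fail(0)=0 chase 'c': 0 ⇒ 0;  out=∅∪out(0)=∅
  fail(2) 'aa': from fail(1)=0 chase 'a': 0 ⇒ 1;  out={0}∪out(1)={0,5}
  fail(4) 'cc': from fail(3)=0 chase 'c': 0 ⇒ 3;  out={1}∪out(3)={1}
  fail(7) 'ab': from fail(1)=0 chase 'b': 0 ⇒ 0;  out=∅∪out(0)=∅
  fail(12) 'cb': from fail(3)=0 chase 'b': 0 ⇒ 0;  out=∅∪out(0)=∅
  fail(5) 'ccc': from fail(4)=3 chase 'c': 3 ⇒ 4;  out=∅∪out(4)={1}
  fail(8) 'aba': from fail(7)=0 chase 'a': 0 ⇒ 1;  out=∅∪out(1)={5}
  fail(13) 'cbc': from fail(12)=0 chase 'c': 0 ⇒ 3;  out=∅∪out(3)=∅
  fail(6) 'cccc': from fail(5)=4 chase 'c': 4 ⇒ 5;  out={2}∪out(5)={1,2}
  fail(9) 'abab': from fail(8)=1 chase 'b': 1 ⇒ 7;  out=∅∪out(7)=∅
  fail(14) 'cbca': from fail(13)=3 chase 'a': 3→0 ⇒ 1;  out=∅∪out(1)={5}
  fail(10) 'ababc': from fail(9)=7 chase 'c': 7→0 ⇒ 3;  out=∅∪out(3)=∅
  fail(15) 'cbcab': from fail(14)=1 chase 'b': 1 ⇒ 7;  out=∅∪out(7)=∅
  fail(11) 'ababca': from fail(10)=3 chase 'a': 3→0 ⇒ 1;  out={3}∪out(1)={3,5}
  fail(16) 'cbcabc': from fail(15)=7 chase 'c': 7→0 ⇒ 3;  out={4}∪out(3)={4}

Run:
[0] read 'c'  n0⇒n3
[1] read 'b'  n3⇒n12
[2] read 'c'  n12⇒n13
[3] read 'a'  n13⇒n14  emit P5@[3:3]
[4] read 'b'  n14⇒n15
[5] read 'c'  n15⇒n16  emit P4@[0:5]
[6] read 'a'  n16⇒n1 ·f  emit P5@[6:6]
[7] read 'b'  n1⇒n7
[8] read 'b'  n7⇒n0 ·f
[9] read 'a'  n0⇒n1  emit P5@[9:9]
[10] read 'b'  n1⇒n7
[11] read 'c'  n7⇒n3 ·f
[12] read 'c'  n3⇒n4  emit P1@[11:12]
[13] read 'c'  n4⇒n5  emit P1@[12:13]
[14] read 'c'  n5⇒n6  emit P1@[13:14],P2@[11:14]
[15] read 'a'  n6⇒n1 ·f  emit P5@[15:15]
[16] read 'a'  n1⇒n2  emit P0@[15:16],P5@[16:16]
[17] read 'c'  n2⇒n3 ·f
[18] read 'c'  n3⇒n4  emit P1@[17:18]
[19] read 'c'  n4⇒n5  emit P1@[18:19]
[20] read 'c'  n5⇒n6  emit P1@[19:20],P2@[17:20]
[21] read 'a'  n6⇒n1 ·f  emit P5@[21:21]
[22] read 'b'  n1⇒n7
[23] read 'c'  n7⇒n3 ·f
[24] read 'c'  n3⇒n4  emit P1@[23:24]
[25] read 'c'  n4⇒n5  emit P1@[24:25]
[26] read 'c'  n5⇒n6  emit P1@[25:26],P2@[23:26]
[27] read 'a'  n6⇒n1 ·f  emit P5@[27:27]
[28] read 'c'  n1⇒n3 ·f
[29] read 'b'  n3⇒n12
[30] read 'b'  n12⇒n0 ·f
[31] read 'c'  n0⇒n3
[32] read 'c'  n3⇒n4  emit P1@[31:32]
[33] read 'b'  n4⇒n12 ·f
[34] read 'c'  n12⇒n13
[35] read 'a'  n13⇒n14  emit P5@[35:35]
[36] read 'a'  n14⇒n2 ·f  emit P0@[35:36],P5@[36:36]
[37] read 'a'  n2⇒n2 ·f  emit P0@[36:37],P5@[37:37]
[38] read 'b'  n2⇒n7 ·f
[39] read 'a'  n7⇒n8  emit P5@[39:39]
[40] read 'b'  n8⇒n9
[41] read 'c'  n9⇒n10
[42] read 'a'  n10⇒n11  emit P3@[37:42],P5@[42:42]
[43] read 'b'  n11⇒n7 ·f
[44] read 'a'  n7⇒n8  emit P5@[44:44]
[45] read 'c'  n8⇒n3 ·f
[46] read 'b'  n3⇒n12
[47] read 'a'  n12⇒n1 ·f  emit P5@[47:47]

Result: [[3,5],[5,4],[6,5],[9,5],[12,1],[13,1],[14,1],[14,2],[15,5],[16,0],[16,5],[18,1],[19,1],[20,1],[20,2],[21,5],[24,1],[25,1],[26,1],[26,2],[27,5],[32,1],[35,5],[36,0],[36,5],[37,0],[37,5],[39,5],[42,3],[42,5],[44,5],[47,5]]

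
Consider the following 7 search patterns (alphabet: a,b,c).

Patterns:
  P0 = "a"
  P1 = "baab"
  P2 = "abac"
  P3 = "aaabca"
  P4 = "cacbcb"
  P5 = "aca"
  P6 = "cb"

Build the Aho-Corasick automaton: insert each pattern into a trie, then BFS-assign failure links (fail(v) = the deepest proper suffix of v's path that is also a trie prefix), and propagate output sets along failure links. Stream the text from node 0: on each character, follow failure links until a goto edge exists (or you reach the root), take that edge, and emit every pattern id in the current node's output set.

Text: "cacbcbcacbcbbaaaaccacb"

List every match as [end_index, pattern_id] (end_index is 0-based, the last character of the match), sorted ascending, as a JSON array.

Build:
Trie nodes:
  n0 'ε': a→1 b→2 c→14
  n1 'a': a→9 b→6 c→20  ←P0
  n2 'b': a→3
  n3 'ba': a→4
  n4 'baa': b→5
  n5 'baab': ·  ←P1
  n6 'ab': a→7
  n7 'aba': c→8
  n8 'abac': ·  ←P2
  n9 'aa': a→10
  n10 'aaa': b→11
  n11 'aaab': c→12
  n12 'aaabc': a→13
  n13 'aaabca': ·  ←P3
  n14 'c': a→15 b→22
  n15 'ca': c→16
  n16 'cac': b→17
  n17 'cacb': c→18
  n18 'cacbc': b→19
  n19 'cacbcb': ·  ←P4
  n20 'ac': a→21
  n21 'aca': ·  ←P5
  n22 'cb': ·  ←P6

BFS fail/out derivation:
  fail(1) 'a': from fail(0)=0 chase 'a': 0 ⇒ 0;  out={0}∪out(0)={0}
  fail(2) 'b': from fail(0)=0 chase 'b': 0 ⇒ 0;  out=∅∪out(0)=∅
  fail(14) 'c': from fail(0)=0 chase 'c': 0 ⇒ 0;  out=∅∪out(0)=∅
  fail(3) 'ba': from fail(2)=0 chase 'a': 0 ⇒ 1;  out=∅∪out(1)={0}
  fail(6) 'ab': from fail(1)=0 chase 'b': 0 ⇒ 2;  out=∅∪out(2)=∅
  fail(9) 'aa': from fail(1)=0 chase 'a': 0 ⇒ 1;  out=∅∪out(1)={0}
  fail(15) 'ca': from fail(14)=0 chase 'a': 0 ⇒ 1;  out=∅∪out(1)={0}
  fail(20) 'ac': from fail(1)=0 chase 'c': 0 ⇒ 14;  out=∅∪out(14)=∅
  fail(22) 'cb': from fail(14)=0 chase 'b': 0 ⇒ 2;  out={6}∪out(2)={6}
  fail(4) 'baa': from fail(3)=1 chase 'a': 1 ⇒ 9;  out=∅∪out(9)={0}
  fail(7) 'aba': from fail(6)=2 chase 'a': 2 ⇒ 3;  out=∅∪out(3)={0}
  fail(10) 'aaa': from fail(9)=1 chase 'a': 1 ⇒ 9;  out=∅∪out(9)={0}
  fail(16) 'cac': from fail(15)=1 chase 'c': 1 ⇒ 20;  out=∅∪out(20)=∅
  fail(21) 'aca': from fail(20)=14 chase 'a': 14 ⇒ 15;  out={5}∪out(15)={0,5}
  fail(5) 'baab': from fail(4)=9 chase 'b': 9→1 ⇒ 6;  out={1}∪out(6)={1}
  fail(8) 'abac': from fail(7)=3 chase 'c': 3→1 ⇒ 20;  out={2}∪out(20)={2}
  fail(11) 'aaab': from fail(10)=9 chase 'b': 9→1 ⇒ 6;  out=∅∪out(6)=∅
  fail(17) 'cacb': from fail(16)=20 chase 'b': 20→14 ⇒ 22;  out=∅∪out(22)={6}
  fail(12) 'aaabc': from fail(11)=6 chase 'c': 6→2→0 ⇒ 14;  out=∅∪out(14)=∅
  fail(18) 'cacbc': from fail(17)=22 chase 'c': 22→2→0 ⇒ 14;  out=∅∪out(14)=∅
  fail(13) 'aaabca': from fail(12)=14 chase 'a': 14 ⇒ 15;  out={3}∪out(15)={0,3}
  fail(19) 'cacbcb': from fail(18)=14 chase 'b': 14 ⇒ 22;  out={4}∪out(22)={4,6}

Run:
[0] read 'c'  n0⇒n14
[1] read 'a'  n14⇒n15  emit P0@[1:1]
[2] read 'c'  n15⇒n16
[3] read 'b'  n16⇒n17  emit P6@[2:3]
[4] read 'c'  n17⇒n18
[5] read 'b'  n18⇒n19  emit P4@[0:5],P6@[4:5]
[6] read 'c'  n19⇒n14 (via fail)
[7] read 'a'  n14⇒n15  emit P0@[7:7]
[8] read 'c'  n15⇒n16
[9] read 'b'  n16⇒n17  emit P6@[8:9]
[10] read 'c'  n17⇒n18
[11] read 'b'  n18⇒n19  emit P4@[6:11],P6@[10:11]
[12] read 'b'  n19⇒n2 (via fail)
[13] read 'a'  n2⇒n3  emit P0@[13:13]
[14] read 'a'  n3⇒n4  emit P0@[14:14]
[15] read 'a'  n4⇒n10 (via fail)  emit P0@[15:15]
[16] read 'a'  n10⇒n10 (via fail)  emit P0@[16:16]
[17] read 'c'  n10⇒n20 (via fail)
[18] read 'c'  n20⇒n14 (via fail)
[19] read 'a'  n14⇒n15  emit P0@[19:19]
[20] read 'c'  n15⇒n16
[21] read 'b'  n16⇒n17  emit P6@[20:21]

Matches: [[1,0],[3,6],[5,4],[5,6],[7,0],[9,6],[11,4],[11,6],[13,0],[14,0],[15,0],[16,0],[19,0],[21,6]]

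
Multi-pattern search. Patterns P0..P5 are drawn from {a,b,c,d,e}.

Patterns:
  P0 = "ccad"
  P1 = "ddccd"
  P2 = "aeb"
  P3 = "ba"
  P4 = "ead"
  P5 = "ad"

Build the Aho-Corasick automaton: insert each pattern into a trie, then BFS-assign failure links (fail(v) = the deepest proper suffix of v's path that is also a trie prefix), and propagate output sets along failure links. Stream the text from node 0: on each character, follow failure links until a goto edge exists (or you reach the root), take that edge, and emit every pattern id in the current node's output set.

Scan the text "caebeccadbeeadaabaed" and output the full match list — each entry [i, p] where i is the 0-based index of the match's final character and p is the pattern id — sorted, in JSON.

Build automaton:
Trie (insert patterns):
  0='ε' goto a→10 b→13 c→1 d→5 e→15
  1='c' goto c→2
  2='cc' goto a→3
  3='cca' goto d→4
  4='ccad' goto ·  ←P0
  5='d' goto d→6
  6='dd' goto c→7
  7='ddc' goto c→8
  8='ddcc' goto d→9
  9='ddccd' goto ·  ←P1
  10='a' goto d→18 e→11
  11='ae' goto b→12
  12='aeb' goto ·  ←P2
  13='b' goto a→14
  14='ba' goto ·  ←P3
  15='e' goto a→16
  16='ea' goto d→17
  17='ead' goto ·  ←P4
  18='ad' goto ·  ←P5

BFS fail/out derivation:
  fail(1) 'c': from fail(0)=0 chase 'c': 0 ⇒ 0;  out=∅∪out(0)=∅
  fail(5) 'd': from fail(0)=0 chase 'd': 0 ⇒ 0;  out=∅∪out(0)=∅
  fail(10) 'a': from fail(0)=0 chase 'a': 0 ⇒ 0;  out=∅∪out(0)=∅
  fail(13) 'b': from fail(0)=0 chase 'b': 0 ⇒ 0;  out=∅∪out(0)=∅
  fail(15) 'e': from fail(0)=0 chase 'e': 0 ⇒ 0;  out=∅∪out(0)=∅
  fail(2) 'cc': from fail(1)=0 chase 'c': 0 ⇒ 1;  out=∅∪out(1)=∅
  fail(6) 'dd': from fail(5)=0 chase 'd': 0 ⇒ 5;  out=∅∪out(5)=∅
  fail(11) 'ae': from fail(10)=0 chase 'e': 0 ⇒ 15;  out=∅∪out(15)=∅
  fail(14) 'ba': from fail(13)=0 chase 'a': 0 ⇒ 10;  out={3}∪out(10)={3}
  fail(16) 'ea': from fail(15)=0 chase 'a': 0 ⇒ 10;  out=∅∪out(10)=∅
  fail(18) 'ad': from fail(10)=0 chase 'd': 0 ⇒ 5;  out={5}∪out(5)={5}
  fail(3) 'cca': from fail(2)=1 chase 'a': 1→0 ⇒ 10;  out=∅∪out(10)=∅
  fail(7) 'ddc': from fail(6)=5 chase 'c': 5→0 ⇒ 1;  out=∅∪out(1)=∅
  fail(12) 'aeb': from fail(11)=15 chase 'b': 15→0 ⇒ 13;  out={2}∪out(13)={2}
  fail(17) 'ead': from fail(16)=10 chase 'd': 10 ⇒ 18;  out={4}∪out(18)={4,5}
  fail(4) 'ccad': from fail(3)=10 chase 'd': 10 ⇒ 18;  out={0}∪out(18)={0,5}
  fail(8) 'ddcc': from fail(7)=1 chase 'c': 1 ⇒ 2;  out=∅∪out(2)=∅
  fail(9) 'ddccd': from fail(8)=2 chase 'd': 2→1→0 ⇒ 5;  out={1}∪out(5)={1}

Run:
i=0 'c': node 0→1
i=1 'a': node 1→10 (fail-walked)
i=2 'e': node 10→11
i=3 'b': node 11→12  emit P2@[1:3]
i=4 'e': node 12→15 (fail-walked)
i=5 'c': node 15→1 (fail-walked)
i=6 'c': node 1→2
i=7 'a': node 2→3
i=8 'd': node 3→4  emit P0@[5:8],P5@[7:8]
i=9 'b': node 4→13 (fail-walked)
i=10 'e': node 13→15 (fail-walked)
i=11 'e': node 15→15 (fail-walked)
i=12 'a': node 15→16
i=13 'd': node 16→17  emit P4@[11:13],P5@[12:13]
i=14 'a': node 17→10 (fail-walked)
i=15 'a': node 10→10 (fail-walked)
i=16 'b': node 10→13 (fail-walked)
i=17 'a': node 13→14  emit P3@[16:17]
i=18 'e': node 14→11 (fail-walked)
i=19 'd': node 11→5 (fail-walked)

All matches (sorted): [[3,2],[8,0],[8,5],[13,4],[13,5],[17,3]]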